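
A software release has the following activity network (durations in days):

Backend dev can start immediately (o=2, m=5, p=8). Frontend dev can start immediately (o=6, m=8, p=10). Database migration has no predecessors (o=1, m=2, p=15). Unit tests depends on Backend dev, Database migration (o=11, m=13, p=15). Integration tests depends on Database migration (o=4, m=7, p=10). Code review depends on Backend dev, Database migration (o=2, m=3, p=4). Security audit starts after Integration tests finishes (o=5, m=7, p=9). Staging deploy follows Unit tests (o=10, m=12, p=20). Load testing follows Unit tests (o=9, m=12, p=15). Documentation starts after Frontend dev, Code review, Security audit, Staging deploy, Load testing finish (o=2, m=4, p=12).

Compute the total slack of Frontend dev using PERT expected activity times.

te_Backend dev = (2 + 4·5 + 8)/6 = 30/6 = 5
te_Frontend dev = (6 + 4·8 + 10)/6 = 48/6 = 8
te_Database migration = (1 + 4·2 + 15)/6 = 24/6 = 4
te_Unit tests = (11 + 4·13 + 15)/6 = 78/6 = 13
te_Integration tests = (4 + 4·7 + 10)/6 = 42/6 = 7
te_Code review = (2 + 4·3 + 4)/6 = 18/6 = 3
te_Security audit = (5 + 4·7 + 9)/6 = 42/6 = 7
te_Staging deploy = (10 + 4·12 + 20)/6 = 78/6 = 13
te_Load testing = (9 + 4·12 + 15)/6 = 72/6 = 12
te_Documentation = (2 + 4·4 + 12)/6 = 30/6 = 5

Forward pass:
ES_Backend dev = 0; EF_Backend dev = 5
ES_Frontend dev = 0; EF_Frontend dev = 8
ES_Database migration = 0; EF_Database migration = 4
ES_Unit tests = max(EF_Backend dev=5, EF_Database migration=4) = 5; EF_Unit tests = 5+13 = 18
ES_Integration tests = 4; EF_Integration tests = 4+7 = 11
ES_Code review = max(EF_Backend dev=5, EF_Database migration=4) = 5; EF_Code review = 5+3 = 8
ES_Security audit = 11; EF_Security audit = 11+7 = 18
ES_Staging deploy = 18; EF_Staging deploy = 18+13 = 31
ES_Load testing = 18; EF_Load testing = 18+12 = 30
ES_Documentation = max(EF_Frontend dev=8, EF_Code review=8, EF_Security audit=18, EF_Staging deploy=31, EF_Load testing=30) = 31; EF_Documentation = 31+5 = 36
Expected project duration μ = 36 days. Critical path: Backend dev → Unit tests → Staging deploy → Documentation.

Backward pass:
LF_Documentation = 36; LS_Documentation = 36−5 = 31
LF_Load testing = LS_Documentation = 31; LS_Load testing = 31−12 = 19
LF_Staging deploy = LS_Documentation = 31; LS_Staging deploy = 31−13 = 18
LF_Security audit = LS_Documentation = 31; LS_Security audit = 31−7 = 24
LF_Code review = LS_Documentation = 31; LS_Code review = 31−3 = 28
LF_Integration tests = LS_Security audit = 24; LS_Integration tests = 24−7 = 17
LF_Unit tests = min(LS_Staging deploy=18, LS_Load testing=19) = 18; LS_Unit tests = 18−13 = 5
LF_Database migration = min(LS_Unit tests=5, LS_Integration tests=17, LS_Code review=28) = 5; LS_Database migration = 5−4 = 1
LF_Frontend dev = LS_Documentation = 31; LS_Frontend dev = 31−8 = 23
LF_Backend dev = min(LS_Unit tests=5, LS_Code review=28) = 5; LS_Backend dev = 5−5 = 0
Slack_Frontend dev = LS_Frontend dev − ES_Frontend dev = 23 − 0 = 23

23 days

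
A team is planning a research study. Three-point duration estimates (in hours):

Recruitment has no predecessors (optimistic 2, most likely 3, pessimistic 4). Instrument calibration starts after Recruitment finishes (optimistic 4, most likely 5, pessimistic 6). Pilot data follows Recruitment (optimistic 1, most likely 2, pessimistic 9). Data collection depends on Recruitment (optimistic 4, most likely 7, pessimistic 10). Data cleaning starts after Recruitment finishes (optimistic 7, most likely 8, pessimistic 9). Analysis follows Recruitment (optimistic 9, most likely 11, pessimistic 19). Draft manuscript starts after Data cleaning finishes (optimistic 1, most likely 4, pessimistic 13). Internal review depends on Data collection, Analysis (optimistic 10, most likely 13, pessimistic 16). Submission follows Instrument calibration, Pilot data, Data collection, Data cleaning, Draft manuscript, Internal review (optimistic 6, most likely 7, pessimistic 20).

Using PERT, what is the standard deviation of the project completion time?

3.06 hours

te_Recruitment = (2 + 4·3 + 4)/6 = 18/6 = 3; σ²_Recruitment = ((4−2)/6)² = 0.111
te_Instrument calibration = (4 + 4·5 + 6)/6 = 30/6 = 5; σ²_Instrument calibration = ((6−4)/6)² = 0.111
te_Pilot data = (1 + 4·2 + 9)/6 = 18/6 = 3; σ²_Pilot data = ((9−1)/6)² = 1.778
te_Data collection = (4 + 4·7 + 10)/6 = 42/6 = 7; σ²_Data collection = ((10−4)/6)² = 1.000
te_Data cleaning = (7 + 4·8 + 9)/6 = 48/6 = 8; σ²_Data cleaning = ((9−7)/6)² = 0.111
te_Analysis = (9 + 4·11 + 19)/6 = 72/6 = 12; σ²_Analysis = ((19−9)/6)² = 2.778
te_Draft manuscript = (1 + 4·4 + 13)/6 = 30/6 = 5; σ²_Draft manuscript = ((13−1)/6)² = 4.000
te_Internal review = (10 + 4·13 + 16)/6 = 78/6 = 13; σ²_Internal review = ((16−10)/6)² = 1.000
te_Submission = (6 + 4·7 + 20)/6 = 54/6 = 9; σ²_Submission = ((20−6)/6)² = 5.444

Forward pass:
ES_Recruitment = 0; EF_Recruitment = 3
ES_Instrument calibration = 3; EF_Instrument calibration = 3+5 = 8
ES_Pilot data = 3; EF_Pilot data = 3+3 = 6
ES_Data collection = 3; EF_Data collection = 3+7 = 10
ES_Data cleaning = 3; EF_Data cleaning = 3+8 = 11
ES_Analysis = 3; EF_Analysis = 3+12 = 15
ES_Draft manuscript = 11; EF_Draft manuscript = 11+5 = 16
ES_Internal review = max(EF_Data collection=10, EF_Analysis=15) = 15; EF_Internal review = 15+13 = 28
ES_Submission = max(EF_Instrument calibration=8, EF_Pilot data=6, EF_Data collection=10, EF_Data cleaning=11, EF_Draft manuscript=16, EF_Internal review=28) = 28; EF_Submission = 28+9 = 37
Expected project duration μ = 37 hours. Critical path: Recruitment → Analysis → Internal review → Submission.

Variance along critical path = 0.111 + 2.778 + 1.000 + 5.444 = 9.333
σ = √9.333 = 3.055 hours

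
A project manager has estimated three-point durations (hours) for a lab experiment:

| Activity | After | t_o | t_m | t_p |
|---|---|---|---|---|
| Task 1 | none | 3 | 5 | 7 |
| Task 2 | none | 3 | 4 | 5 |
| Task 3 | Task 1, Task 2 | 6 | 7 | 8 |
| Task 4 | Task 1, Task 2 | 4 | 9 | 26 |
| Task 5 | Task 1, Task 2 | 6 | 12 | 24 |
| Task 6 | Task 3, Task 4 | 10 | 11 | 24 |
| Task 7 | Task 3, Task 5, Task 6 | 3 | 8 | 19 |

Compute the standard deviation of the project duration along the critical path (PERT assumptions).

5.14 hours

te_Task 1 = (3 + 4·5 + 7)/6 = 30/6 = 5; σ²_Task 1 = ((7−3)/6)² = 0.444
te_Task 2 = (3 + 4·4 + 5)/6 = 24/6 = 4; σ²_Task 2 = ((5−3)/6)² = 0.111
te_Task 3 = (6 + 4·7 + 8)/6 = 42/6 = 7; σ²_Task 3 = ((8−6)/6)² = 0.111
te_Task 4 = (4 + 4·9 + 26)/6 = 66/6 = 11; σ²_Task 4 = ((26−4)/6)² = 13.444
te_Task 5 = (6 + 4·12 + 24)/6 = 78/6 = 13; σ²_Task 5 = ((24−6)/6)² = 9.000
te_Task 6 = (10 + 4·11 + 24)/6 = 78/6 = 13; σ²_Task 6 = ((24−10)/6)² = 5.444
te_Task 7 = (3 + 4·8 + 19)/6 = 54/6 = 9; σ²_Task 7 = ((19−3)/6)² = 7.111

Forward pass:
ES_Task 1 = 0; EF_Task 1 = 5
ES_Task 2 = 0; EF_Task 2 = 4
ES_Task 3 = max(EF_Task 1=5, EF_Task 2=4) = 5; EF_Task 3 = 5+7 = 12
ES_Task 4 = max(EF_Task 1=5, EF_Task 2=4) = 5; EF_Task 4 = 5+11 = 16
ES_Task 5 = max(EF_Task 1=5, EF_Task 2=4) = 5; EF_Task 5 = 5+13 = 18
ES_Task 6 = max(EF_Task 3=12, EF_Task 4=16) = 16; EF_Task 6 = 16+13 = 29
ES_Task 7 = max(EF_Task 3=12, EF_Task 5=18, EF_Task 6=29) = 29; EF_Task 7 = 29+9 = 38
Expected project duration μ = 38 hours. Critical path: Task 1 → Task 4 → Task 6 → Task 7.

Variance along critical path = 0.444 + 13.444 + 5.444 + 7.111 = 26.444
σ = √26.444 = 5.142 hours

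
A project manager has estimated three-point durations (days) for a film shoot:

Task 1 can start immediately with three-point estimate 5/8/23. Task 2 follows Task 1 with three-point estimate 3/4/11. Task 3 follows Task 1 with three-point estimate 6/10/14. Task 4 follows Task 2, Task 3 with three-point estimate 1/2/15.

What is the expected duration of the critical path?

24 days

te_Task 1 = (5 + 4·8 + 23)/6 = 60/6 = 10
te_Task 2 = (3 + 4·4 + 11)/6 = 30/6 = 5
te_Task 3 = (6 + 4·10 + 14)/6 = 60/6 = 10
te_Task 4 = (1 + 4·2 + 15)/6 = 24/6 = 4

Forward pass:
ES_Task 1 = 0; EF_Task 1 = 10
ES_Task 2 = 10; EF_Task 2 = 10+5 = 15
ES_Task 3 = 10; EF_Task 3 = 10+10 = 20
ES_Task 4 = max(EF_Task 2=15, EF_Task 3=20) = 20; EF_Task 4 = 20+4 = 24
Expected project duration μ = 24 days. Critical path: Task 1 → Task 3 → Task 4.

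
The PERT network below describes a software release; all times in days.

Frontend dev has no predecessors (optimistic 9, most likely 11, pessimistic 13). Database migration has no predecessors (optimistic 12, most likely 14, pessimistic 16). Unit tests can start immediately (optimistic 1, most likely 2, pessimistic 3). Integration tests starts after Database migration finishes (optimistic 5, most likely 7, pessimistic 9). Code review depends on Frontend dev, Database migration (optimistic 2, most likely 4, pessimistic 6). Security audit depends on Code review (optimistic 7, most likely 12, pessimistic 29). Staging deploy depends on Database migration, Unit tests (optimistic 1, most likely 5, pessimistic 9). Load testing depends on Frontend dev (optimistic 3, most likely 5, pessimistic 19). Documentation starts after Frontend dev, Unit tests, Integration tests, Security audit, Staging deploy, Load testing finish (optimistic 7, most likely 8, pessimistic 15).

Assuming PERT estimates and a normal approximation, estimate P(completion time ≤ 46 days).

0.894

te_Frontend dev = (9 + 4·11 + 13)/6 = 66/6 = 11; σ²_Frontend dev = ((13−9)/6)² = 0.444
te_Database migration = (12 + 4·14 + 16)/6 = 84/6 = 14; σ²_Database migration = ((16−12)/6)² = 0.444
te_Unit tests = (1 + 4·2 + 3)/6 = 12/6 = 2; σ²_Unit tests = ((3−1)/6)² = 0.111
te_Integration tests = (5 + 4·7 + 9)/6 = 42/6 = 7; σ²_Integration tests = ((9−5)/6)² = 0.444
te_Code review = (2 + 4·4 + 6)/6 = 24/6 = 4; σ²_Code review = ((6−2)/6)² = 0.444
te_Security audit = (7 + 4·12 + 29)/6 = 84/6 = 14; σ²_Security audit = ((29−7)/6)² = 13.444
te_Staging deploy = (1 + 4·5 + 9)/6 = 30/6 = 5; σ²_Staging deploy = ((9−1)/6)² = 1.778
te_Load testing = (3 + 4·5 + 19)/6 = 42/6 = 7; σ²_Load testing = ((19−3)/6)² = 7.111
te_Documentation = (7 + 4·8 + 15)/6 = 54/6 = 9; σ²_Documentation = ((15−7)/6)² = 1.778

Forward pass:
ES_Frontend dev = 0; EF_Frontend dev = 11
ES_Database migration = 0; EF_Database migration = 14
ES_Unit tests = 0; EF_Unit tests = 2
ES_Integration tests = 14; EF_Integration tests = 14+7 = 21
ES_Code review = max(EF_Frontend dev=11, EF_Database migration=14) = 14; EF_Code review = 14+4 = 18
ES_Security audit = 18; EF_Security audit = 18+14 = 32
ES_Staging deploy = max(EF_Database migration=14, EF_Unit tests=2) = 14; EF_Staging deploy = 14+5 = 19
ES_Load testing = 11; EF_Load testing = 11+7 = 18
ES_Documentation = max(EF_Frontend dev=11, EF_Unit tests=2, EF_Integration tests=21, EF_Security audit=32, EF_Staging deploy=19, EF_Load testing=18) = 32; EF_Documentation = 32+9 = 41
Expected project duration μ = 41 days. Critical path: Database migration → Code review → Security audit → Documentation.

Variance along critical path = 0.444 + 0.444 + 13.444 + 1.778 = 16.111; σ = √16.111 = 4.014 days.
Z = (46 − 41) / 4.014 = 1.246
P(T ≤ 46) = Φ(1.246) ≈ 0.894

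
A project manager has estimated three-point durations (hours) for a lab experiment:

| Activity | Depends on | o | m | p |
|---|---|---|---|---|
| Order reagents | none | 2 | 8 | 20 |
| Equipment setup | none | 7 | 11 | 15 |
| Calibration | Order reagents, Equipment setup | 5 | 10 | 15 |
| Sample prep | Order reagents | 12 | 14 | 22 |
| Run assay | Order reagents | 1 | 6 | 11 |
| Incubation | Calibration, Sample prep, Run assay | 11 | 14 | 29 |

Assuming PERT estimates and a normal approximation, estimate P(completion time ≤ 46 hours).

te_Order reagents = (2 + 4·8 + 20)/6 = 54/6 = 9; σ²_Order reagents = ((20−2)/6)² = 9.000
te_Equipment setup = (7 + 4·11 + 15)/6 = 66/6 = 11; σ²_Equipment setup = ((15−7)/6)² = 1.778
te_Calibration = (5 + 4·10 + 15)/6 = 60/6 = 10; σ²_Calibration = ((15−5)/6)² = 2.778
te_Sample prep = (12 + 4·14 + 22)/6 = 90/6 = 15; σ²_Sample prep = ((22−12)/6)² = 2.778
te_Run assay = (1 + 4·6 + 11)/6 = 36/6 = 6; σ²_Run assay = ((11−1)/6)² = 2.778
te_Incubation = (11 + 4·14 + 29)/6 = 96/6 = 16; σ²_Incubation = ((29−11)/6)² = 9.000

Forward pass:
ES_Order reagents = 0; EF_Order reagents = 9
ES_Equipment setup = 0; EF_Equipment setup = 11
ES_Calibration = max(EF_Order reagents=9, EF_Equipment setup=11) = 11; EF_Calibration = 11+10 = 21
ES_Sample prep = 9; EF_Sample prep = 9+15 = 24
ES_Run assay = 9; EF_Run assay = 9+6 = 15
ES_Incubation = max(EF_Calibration=21, EF_Sample prep=24, EF_Run assay=15) = 24; EF_Incubation = 24+16 = 40
Expected project duration μ = 40 hours. Critical path: Order reagents → Sample prep → Incubation.

Variance along critical path = 9.000 + 2.778 + 9.000 = 20.778; σ = √20.778 = 4.558 hours.
Z = (46 − 40) / 4.558 = 1.316
P(T ≤ 46) = Φ(1.316) ≈ 0.906

0.906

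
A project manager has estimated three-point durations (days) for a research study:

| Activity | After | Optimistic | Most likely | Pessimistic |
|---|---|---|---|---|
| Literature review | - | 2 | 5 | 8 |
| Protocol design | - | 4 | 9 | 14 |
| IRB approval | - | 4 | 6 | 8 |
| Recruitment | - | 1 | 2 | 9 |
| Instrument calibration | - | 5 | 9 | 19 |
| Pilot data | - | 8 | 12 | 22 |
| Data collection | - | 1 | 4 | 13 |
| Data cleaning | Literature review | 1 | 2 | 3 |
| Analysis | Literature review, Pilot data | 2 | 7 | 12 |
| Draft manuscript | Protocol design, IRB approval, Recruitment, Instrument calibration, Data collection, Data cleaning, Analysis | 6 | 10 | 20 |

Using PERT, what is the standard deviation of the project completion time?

3.70 days

te_Literature review = (2 + 4·5 + 8)/6 = 30/6 = 5; σ²_Literature review = ((8−2)/6)² = 1.000
te_Protocol design = (4 + 4·9 + 14)/6 = 54/6 = 9; σ²_Protocol design = ((14−4)/6)² = 2.778
te_IRB approval = (4 + 4·6 + 8)/6 = 36/6 = 6; σ²_IRB approval = ((8−4)/6)² = 0.444
te_Recruitment = (1 + 4·2 + 9)/6 = 18/6 = 3; σ²_Recruitment = ((9−1)/6)² = 1.778
te_Instrument calibration = (5 + 4·9 + 19)/6 = 60/6 = 10; σ²_Instrument calibration = ((19−5)/6)² = 5.444
te_Pilot data = (8 + 4·12 + 22)/6 = 78/6 = 13; σ²_Pilot data = ((22−8)/6)² = 5.444
te_Data collection = (1 + 4·4 + 13)/6 = 30/6 = 5; σ²_Data collection = ((13−1)/6)² = 4.000
te_Data cleaning = (1 + 4·2 + 3)/6 = 12/6 = 2; σ²_Data cleaning = ((3−1)/6)² = 0.111
te_Analysis = (2 + 4·7 + 12)/6 = 42/6 = 7; σ²_Analysis = ((12−2)/6)² = 2.778
te_Draft manuscript = (6 + 4·10 + 20)/6 = 66/6 = 11; σ²_Draft manuscript = ((20−6)/6)² = 5.444

Forward pass:
ES_Literature review = 0; EF_Literature review = 5
ES_Protocol design = 0; EF_Protocol design = 9
ES_IRB approval = 0; EF_IRB approval = 6
ES_Recruitment = 0; EF_Recruitment = 3
ES_Instrument calibration = 0; EF_Instrument calibration = 10
ES_Pilot data = 0; EF_Pilot data = 13
ES_Data collection = 0; EF_Data collection = 5
ES_Data cleaning = 5; EF_Data cleaning = 5+2 = 7
ES_Analysis = max(EF_Literature review=5, EF_Pilot data=13) = 13; EF_Analysis = 13+7 = 20
ES_Draft manuscript = max(EF_Protocol design=9, EF_IRB approval=6, EF_Recruitment=3, EF_Instrument calibration=10, EF_Data collection=5, EF_Data cleaning=7, EF_Analysis=20) = 20; EF_Draft manuscript = 20+11 = 31
Expected project duration μ = 31 days. Critical path: Pilot data → Analysis → Draft manuscript.

Variance along critical path = 5.444 + 2.778 + 5.444 = 13.667
σ = √13.667 = 3.697 days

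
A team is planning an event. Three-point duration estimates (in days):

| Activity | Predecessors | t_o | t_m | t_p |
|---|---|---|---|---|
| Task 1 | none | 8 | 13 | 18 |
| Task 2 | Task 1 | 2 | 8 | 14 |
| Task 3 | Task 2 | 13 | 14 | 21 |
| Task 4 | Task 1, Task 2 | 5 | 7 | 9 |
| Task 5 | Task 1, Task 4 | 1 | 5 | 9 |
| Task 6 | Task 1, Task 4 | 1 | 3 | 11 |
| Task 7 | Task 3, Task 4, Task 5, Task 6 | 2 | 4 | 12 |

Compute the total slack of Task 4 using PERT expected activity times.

3 days

te_Task 1 = (8 + 4·13 + 18)/6 = 78/6 = 13
te_Task 2 = (2 + 4·8 + 14)/6 = 48/6 = 8
te_Task 3 = (13 + 4·14 + 21)/6 = 90/6 = 15
te_Task 4 = (5 + 4·7 + 9)/6 = 42/6 = 7
te_Task 5 = (1 + 4·5 + 9)/6 = 30/6 = 5
te_Task 6 = (1 + 4·3 + 11)/6 = 24/6 = 4
te_Task 7 = (2 + 4·4 + 12)/6 = 30/6 = 5

Forward pass:
ES_Task 1 = 0; EF_Task 1 = 13
ES_Task 2 = 13; EF_Task 2 = 13+8 = 21
ES_Task 3 = 21; EF_Task 3 = 21+15 = 36
ES_Task 4 = max(EF_Task 1=13, EF_Task 2=21) = 21; EF_Task 4 = 21+7 = 28
ES_Task 5 = max(EF_Task 1=13, EF_Task 4=28) = 28; EF_Task 5 = 28+5 = 33
ES_Task 6 = max(EF_Task 1=13, EF_Task 4=28) = 28; EF_Task 6 = 28+4 = 32
ES_Task 7 = max(EF_Task 3=36, EF_Task 4=28, EF_Task 5=33, EF_Task 6=32) = 36; EF_Task 7 = 36+5 = 41
Expected project duration μ = 41 days. Critical path: Task 1 → Task 2 → Task 3 → Task 7.

Backward pass:
LF_Task 7 = 41; LS_Task 7 = 41−5 = 36
LF_Task 6 = LS_Task 7 = 36; LS_Task 6 = 36−4 = 32
LF_Task 5 = LS_Task 7 = 36; LS_Task 5 = 36−5 = 31
LF_Task 4 = min(LS_Task 5=31, LS_Task 6=32, LS_Task 7=36) = 31; LS_Task 4 = 31−7 = 24
LF_Task 3 = LS_Task 7 = 36; LS_Task 3 = 36−15 = 21
LF_Task 2 = min(LS_Task 3=21, LS_Task 4=24) = 21; LS_Task 2 = 21−8 = 13
LF_Task 1 = min(LS_Task 2=13, LS_Task 4=24, LS_Task 5=31, LS_Task 6=32) = 13; LS_Task 1 = 13−13 = 0
Slack_Task 4 = LS_Task 4 − ES_Task 4 = 24 − 21 = 3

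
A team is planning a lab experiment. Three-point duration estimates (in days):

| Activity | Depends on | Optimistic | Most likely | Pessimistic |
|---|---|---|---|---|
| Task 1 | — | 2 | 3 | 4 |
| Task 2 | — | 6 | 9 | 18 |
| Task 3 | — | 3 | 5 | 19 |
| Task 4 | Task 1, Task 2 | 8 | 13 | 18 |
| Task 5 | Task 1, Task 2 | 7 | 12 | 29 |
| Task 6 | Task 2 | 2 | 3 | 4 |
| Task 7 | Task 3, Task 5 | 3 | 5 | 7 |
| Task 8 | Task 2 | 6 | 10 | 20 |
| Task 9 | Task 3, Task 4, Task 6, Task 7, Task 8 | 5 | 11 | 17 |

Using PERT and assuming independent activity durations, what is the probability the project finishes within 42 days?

0.665

te_Task 1 = (2 + 4·3 + 4)/6 = 18/6 = 3; σ²_Task 1 = ((4−2)/6)² = 0.111
te_Task 2 = (6 + 4·9 + 18)/6 = 60/6 = 10; σ²_Task 2 = ((18−6)/6)² = 4.000
te_Task 3 = (3 + 4·5 + 19)/6 = 42/6 = 7; σ²_Task 3 = ((19−3)/6)² = 7.111
te_Task 4 = (8 + 4·13 + 18)/6 = 78/6 = 13; σ²_Task 4 = ((18−8)/6)² = 2.778
te_Task 5 = (7 + 4·12 + 29)/6 = 84/6 = 14; σ²_Task 5 = ((29−7)/6)² = 13.444
te_Task 6 = (2 + 4·3 + 4)/6 = 18/6 = 3; σ²_Task 6 = ((4−2)/6)² = 0.111
te_Task 7 = (3 + 4·5 + 7)/6 = 30/6 = 5; σ²_Task 7 = ((7−3)/6)² = 0.444
te_Task 8 = (6 + 4·10 + 20)/6 = 66/6 = 11; σ²_Task 8 = ((20−6)/6)² = 5.444
te_Task 9 = (5 + 4·11 + 17)/6 = 66/6 = 11; σ²_Task 9 = ((17−5)/6)² = 4.000

Forward pass:
ES_Task 1 = 0; EF_Task 1 = 3
ES_Task 2 = 0; EF_Task 2 = 10
ES_Task 3 = 0; EF_Task 3 = 7
ES_Task 4 = max(EF_Task 1=3, EF_Task 2=10) = 10; EF_Task 4 = 10+13 = 23
ES_Task 5 = max(EF_Task 1=3, EF_Task 2=10) = 10; EF_Task 5 = 10+14 = 24
ES_Task 6 = 10; EF_Task 6 = 10+3 = 13
ES_Task 7 = max(EF_Task 3=7, EF_Task 5=24) = 24; EF_Task 7 = 24+5 = 29
ES_Task 8 = 10; EF_Task 8 = 10+11 = 21
ES_Task 9 = max(EF_Task 3=7, EF_Task 4=23, EF_Task 6=13, EF_Task 7=29, EF_Task 8=21) = 29; EF_Task 9 = 29+11 = 40
Expected project duration μ = 40 days. Critical path: Task 2 → Task 5 → Task 7 → Task 9.

Variance along critical path = 4.000 + 13.444 + 0.444 + 4.000 = 21.889; σ = √21.889 = 4.679 days.
Z = (42 − 40) / 4.679 = 0.427
P(T ≤ 42) = Φ(0.427) ≈ 0.665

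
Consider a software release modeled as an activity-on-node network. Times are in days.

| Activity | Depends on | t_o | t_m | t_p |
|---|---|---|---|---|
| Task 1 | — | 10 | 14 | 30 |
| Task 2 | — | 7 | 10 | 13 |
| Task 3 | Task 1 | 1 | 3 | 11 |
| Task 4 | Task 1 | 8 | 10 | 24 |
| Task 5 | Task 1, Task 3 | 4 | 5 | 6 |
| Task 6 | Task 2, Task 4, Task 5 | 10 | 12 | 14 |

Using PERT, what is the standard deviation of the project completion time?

4.32 days

te_Task 1 = (10 + 4·14 + 30)/6 = 96/6 = 16; σ²_Task 1 = ((30−10)/6)² = 11.111
te_Task 2 = (7 + 4·10 + 13)/6 = 60/6 = 10; σ²_Task 2 = ((13−7)/6)² = 1.000
te_Task 3 = (1 + 4·3 + 11)/6 = 24/6 = 4; σ²_Task 3 = ((11−1)/6)² = 2.778
te_Task 4 = (8 + 4·10 + 24)/6 = 72/6 = 12; σ²_Task 4 = ((24−8)/6)² = 7.111
te_Task 5 = (4 + 4·5 + 6)/6 = 30/6 = 5; σ²_Task 5 = ((6−4)/6)² = 0.111
te_Task 6 = (10 + 4·12 + 14)/6 = 72/6 = 12; σ²_Task 6 = ((14−10)/6)² = 0.444

Forward pass:
ES_Task 1 = 0; EF_Task 1 = 16
ES_Task 2 = 0; EF_Task 2 = 10
ES_Task 3 = 16; EF_Task 3 = 16+4 = 20
ES_Task 4 = 16; EF_Task 4 = 16+12 = 28
ES_Task 5 = max(EF_Task 1=16, EF_Task 3=20) = 20; EF_Task 5 = 20+5 = 25
ES_Task 6 = max(EF_Task 2=10, EF_Task 4=28, EF_Task 5=25) = 28; EF_Task 6 = 28+12 = 40
Expected project duration μ = 40 days. Critical path: Task 1 → Task 4 → Task 6.

Variance along critical path = 11.111 + 7.111 + 0.444 = 18.667
σ = √18.667 = 4.320 days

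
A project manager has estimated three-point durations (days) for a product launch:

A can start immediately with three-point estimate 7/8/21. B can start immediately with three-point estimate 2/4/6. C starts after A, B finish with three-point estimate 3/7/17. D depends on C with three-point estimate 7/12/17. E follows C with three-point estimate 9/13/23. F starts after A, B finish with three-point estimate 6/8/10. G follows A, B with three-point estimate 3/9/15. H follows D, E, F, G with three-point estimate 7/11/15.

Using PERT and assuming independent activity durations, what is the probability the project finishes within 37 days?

0.079

te_A = (7 + 4·8 + 21)/6 = 60/6 = 10; σ²_A = ((21−7)/6)² = 5.444
te_B = (2 + 4·4 + 6)/6 = 24/6 = 4; σ²_B = ((6−2)/6)² = 0.444
te_C = (3 + 4·7 + 17)/6 = 48/6 = 8; σ²_C = ((17−3)/6)² = 5.444
te_D = (7 + 4·12 + 17)/6 = 72/6 = 12; σ²_D = ((17−7)/6)² = 2.778
te_E = (9 + 4·13 + 23)/6 = 84/6 = 14; σ²_E = ((23−9)/6)² = 5.444
te_F = (6 + 4·8 + 10)/6 = 48/6 = 8; σ²_F = ((10−6)/6)² = 0.444
te_G = (3 + 4·9 + 15)/6 = 54/6 = 9; σ²_G = ((15−3)/6)² = 4.000
te_H = (7 + 4·11 + 15)/6 = 66/6 = 11; σ²_H = ((15−7)/6)² = 1.778

Forward pass:
ES_A = 0; EF_A = 10
ES_B = 0; EF_B = 4
ES_C = max(EF_A=10, EF_B=4) = 10; EF_C = 10+8 = 18
ES_D = 18; EF_D = 18+12 = 30
ES_E = 18; EF_E = 18+14 = 32
ES_F = max(EF_A=10, EF_B=4) = 10; EF_F = 10+8 = 18
ES_G = max(EF_A=10, EF_B=4) = 10; EF_G = 10+9 = 19
ES_H = max(EF_D=30, EF_E=32, EF_F=18, EF_G=19) = 32; EF_H = 32+11 = 43
Expected project duration μ = 43 days. Critical path: A → C → E → H.

Variance along critical path = 5.444 + 5.444 + 5.444 + 1.778 = 18.111; σ = √18.111 = 4.256 days.
Z = (37 − 43) / 4.256 = -1.410
P(T ≤ 37) = Φ(-1.410) ≈ 0.079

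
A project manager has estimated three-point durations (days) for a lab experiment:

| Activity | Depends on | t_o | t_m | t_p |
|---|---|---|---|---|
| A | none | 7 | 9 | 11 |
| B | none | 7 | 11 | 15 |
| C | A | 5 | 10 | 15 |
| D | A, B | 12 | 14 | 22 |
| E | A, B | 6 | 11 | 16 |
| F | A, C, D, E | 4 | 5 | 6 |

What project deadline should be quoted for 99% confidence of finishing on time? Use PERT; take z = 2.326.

te_A = (7 + 4·9 + 11)/6 = 54/6 = 9; σ²_A = ((11−7)/6)² = 0.444
te_B = (7 + 4·11 + 15)/6 = 66/6 = 11; σ²_B = ((15−7)/6)² = 1.778
te_C = (5 + 4·10 + 15)/6 = 60/6 = 10; σ²_C = ((15−5)/6)² = 2.778
te_D = (12 + 4·14 + 22)/6 = 90/6 = 15; σ²_D = ((22−12)/6)² = 2.778
te_E = (6 + 4·11 + 16)/6 = 66/6 = 11; σ²_E = ((16−6)/6)² = 2.778
te_F = (4 + 4·5 + 6)/6 = 30/6 = 5; σ²_F = ((6−4)/6)² = 0.111

Forward pass:
ES_A = 0; EF_A = 9
ES_B = 0; EF_B = 11
ES_C = 9; EF_C = 9+10 = 19
ES_D = max(EF_A=9, EF_B=11) = 11; EF_D = 11+15 = 26
ES_E = max(EF_A=9, EF_B=11) = 11; EF_E = 11+11 = 22
ES_F = max(EF_A=9, EF_C=19, EF_D=26, EF_E=22) = 26; EF_F = 26+5 = 31
Expected project duration μ = 31 days. Critical path: B → D → F.

Variance along critical path = 1.778 + 2.778 + 0.111 = 4.667; σ = 2.160 days.
D = μ + z·σ = 31 + 2.326·2.160 = 36.0 days

36.0 days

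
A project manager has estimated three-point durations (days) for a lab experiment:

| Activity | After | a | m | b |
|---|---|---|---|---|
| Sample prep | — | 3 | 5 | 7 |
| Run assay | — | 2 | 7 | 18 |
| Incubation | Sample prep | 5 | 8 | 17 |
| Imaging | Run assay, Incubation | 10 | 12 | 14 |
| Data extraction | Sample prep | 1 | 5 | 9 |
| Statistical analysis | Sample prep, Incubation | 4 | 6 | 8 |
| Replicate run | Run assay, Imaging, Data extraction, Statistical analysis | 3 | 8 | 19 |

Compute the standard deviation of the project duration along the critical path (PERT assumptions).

3.46 days

te_Sample prep = (3 + 4·5 + 7)/6 = 30/6 = 5; σ²_Sample prep = ((7−3)/6)² = 0.444
te_Run assay = (2 + 4·7 + 18)/6 = 48/6 = 8; σ²_Run assay = ((18−2)/6)² = 7.111
te_Incubation = (5 + 4·8 + 17)/6 = 54/6 = 9; σ²_Incubation = ((17−5)/6)² = 4.000
te_Imaging = (10 + 4·12 + 14)/6 = 72/6 = 12; σ²_Imaging = ((14−10)/6)² = 0.444
te_Data extraction = (1 + 4·5 + 9)/6 = 30/6 = 5; σ²_Data extraction = ((9−1)/6)² = 1.778
te_Statistical analysis = (4 + 4·6 + 8)/6 = 36/6 = 6; σ²_Statistical analysis = ((8−4)/6)² = 0.444
te_Replicate run = (3 + 4·8 + 19)/6 = 54/6 = 9; σ²_Replicate run = ((19−3)/6)² = 7.111

Forward pass:
ES_Sample prep = 0; EF_Sample prep = 5
ES_Run assay = 0; EF_Run assay = 8
ES_Incubation = 5; EF_Incubation = 5+9 = 14
ES_Imaging = max(EF_Run assay=8, EF_Incubation=14) = 14; EF_Imaging = 14+12 = 26
ES_Data extraction = 5; EF_Data extraction = 5+5 = 10
ES_Statistical analysis = max(EF_Sample prep=5, EF_Incubation=14) = 14; EF_Statistical analysis = 14+6 = 20
ES_Replicate run = max(EF_Run assay=8, EF_Imaging=26, EF_Data extraction=10, EF_Statistical analysis=20) = 26; EF_Replicate run = 26+9 = 35
Expected project duration μ = 35 days. Critical path: Sample prep → Incubation → Imaging → Replicate run.

Variance along critical path = 0.444 + 4.000 + 0.444 + 7.111 = 12.000
σ = √12.000 = 3.464 days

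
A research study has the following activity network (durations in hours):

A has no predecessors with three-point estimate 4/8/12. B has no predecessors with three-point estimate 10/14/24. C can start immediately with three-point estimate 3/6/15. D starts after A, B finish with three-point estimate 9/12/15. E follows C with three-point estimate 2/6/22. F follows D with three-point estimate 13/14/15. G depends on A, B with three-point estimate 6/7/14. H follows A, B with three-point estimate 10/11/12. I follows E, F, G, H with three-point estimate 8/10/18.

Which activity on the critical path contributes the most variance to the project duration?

te_A = (4 + 4·8 + 12)/6 = 48/6 = 8; σ²_A = ((12−4)/6)² = 1.778
te_B = (10 + 4·14 + 24)/6 = 90/6 = 15; σ²_B = ((24−10)/6)² = 5.444
te_C = (3 + 4·6 + 15)/6 = 42/6 = 7; σ²_C = ((15−3)/6)² = 4.000
te_D = (9 + 4·12 + 15)/6 = 72/6 = 12; σ²_D = ((15−9)/6)² = 1.000
te_E = (2 + 4·6 + 22)/6 = 48/6 = 8; σ²_E = ((22−2)/6)² = 11.111
te_F = (13 + 4·14 + 15)/6 = 84/6 = 14; σ²_F = ((15−13)/6)² = 0.111
te_G = (6 + 4·7 + 14)/6 = 48/6 = 8; σ²_G = ((14−6)/6)² = 1.778
te_H = (10 + 4·11 + 12)/6 = 66/6 = 11; σ²_H = ((12−10)/6)² = 0.111
te_I = (8 + 4·10 + 18)/6 = 66/6 = 11; σ²_I = ((18−8)/6)² = 2.778

Forward pass:
ES_A = 0; EF_A = 8
ES_B = 0; EF_B = 15
ES_C = 0; EF_C = 7
ES_D = max(EF_A=8, EF_B=15) = 15; EF_D = 15+12 = 27
ES_E = 7; EF_E = 7+8 = 15
ES_F = 27; EF_F = 27+14 = 41
ES_G = max(EF_A=8, EF_B=15) = 15; EF_G = 15+8 = 23
ES_H = max(EF_A=8, EF_B=15) = 15; EF_H = 15+11 = 26
ES_I = max(EF_E=15, EF_F=41, EF_G=23, EF_H=26) = 41; EF_I = 41+11 = 52
Expected project duration μ = 52 hours. Critical path: B → D → F → I.

Variances on critical path: σ²_B=5.444, σ²_D=1.000, σ²_F=0.111, σ²_I=2.778.
Largest is σ²_B = 5.444.

B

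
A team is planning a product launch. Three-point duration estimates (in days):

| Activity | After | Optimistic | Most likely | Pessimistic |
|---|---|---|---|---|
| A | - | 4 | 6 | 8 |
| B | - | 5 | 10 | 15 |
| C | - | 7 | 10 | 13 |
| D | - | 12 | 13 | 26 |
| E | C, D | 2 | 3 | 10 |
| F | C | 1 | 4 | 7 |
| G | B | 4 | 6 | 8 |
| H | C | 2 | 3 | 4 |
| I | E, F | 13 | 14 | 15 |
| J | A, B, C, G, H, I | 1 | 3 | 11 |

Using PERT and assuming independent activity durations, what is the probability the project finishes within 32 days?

te_A = (4 + 4·6 + 8)/6 = 36/6 = 6; σ²_A = ((8−4)/6)² = 0.444
te_B = (5 + 4·10 + 15)/6 = 60/6 = 10; σ²_B = ((15−5)/6)² = 2.778
te_C = (7 + 4·10 + 13)/6 = 60/6 = 10; σ²_C = ((13−7)/6)² = 1.000
te_D = (12 + 4·13 + 26)/6 = 90/6 = 15; σ²_D = ((26−12)/6)² = 5.444
te_E = (2 + 4·3 + 10)/6 = 24/6 = 4; σ²_E = ((10−2)/6)² = 1.778
te_F = (1 + 4·4 + 7)/6 = 24/6 = 4; σ²_F = ((7−1)/6)² = 1.000
te_G = (4 + 4·6 + 8)/6 = 36/6 = 6; σ²_G = ((8−4)/6)² = 0.444
te_H = (2 + 4·3 + 4)/6 = 18/6 = 3; σ²_H = ((4−2)/6)² = 0.111
te_I = (13 + 4·14 + 15)/6 = 84/6 = 14; σ²_I = ((15−13)/6)² = 0.111
te_J = (1 + 4·3 + 11)/6 = 24/6 = 4; σ²_J = ((11−1)/6)² = 2.778

Forward pass:
ES_A = 0; EF_A = 6
ES_B = 0; EF_B = 10
ES_C = 0; EF_C = 10
ES_D = 0; EF_D = 15
ES_E = max(EF_C=10, EF_D=15) = 15; EF_E = 15+4 = 19
ES_F = 10; EF_F = 10+4 = 14
ES_G = 10; EF_G = 10+6 = 16
ES_H = 10; EF_H = 10+3 = 13
ES_I = max(EF_E=19, EF_F=14) = 19; EF_I = 19+14 = 33
ES_J = max(EF_A=6, EF_B=10, EF_C=10, EF_G=16, EF_H=13, EF_I=33) = 33; EF_J = 33+4 = 37
Expected project duration μ = 37 days. Critical path: D → E → I → J.

Variance along critical path = 5.444 + 1.778 + 0.111 + 2.778 = 10.111; σ = √10.111 = 3.180 days.
Z = (32 − 37) / 3.180 = -1.572
P(T ≤ 32) = Φ(-1.572) ≈ 0.058

0.058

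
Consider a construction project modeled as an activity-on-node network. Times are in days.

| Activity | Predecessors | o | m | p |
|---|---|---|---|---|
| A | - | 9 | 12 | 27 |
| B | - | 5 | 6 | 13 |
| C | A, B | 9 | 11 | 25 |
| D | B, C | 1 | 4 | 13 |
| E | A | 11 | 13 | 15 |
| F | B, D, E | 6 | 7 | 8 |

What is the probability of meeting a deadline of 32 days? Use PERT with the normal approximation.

0.060

te_A = (9 + 4·12 + 27)/6 = 84/6 = 14; σ²_A = ((27−9)/6)² = 9.000
te_B = (5 + 4·6 + 13)/6 = 42/6 = 7; σ²_B = ((13−5)/6)² = 1.778
te_C = (9 + 4·11 + 25)/6 = 78/6 = 13; σ²_C = ((25−9)/6)² = 7.111
te_D = (1 + 4·4 + 13)/6 = 30/6 = 5; σ²_D = ((13−1)/6)² = 4.000
te_E = (11 + 4·13 + 15)/6 = 78/6 = 13; σ²_E = ((15−11)/6)² = 0.444
te_F = (6 + 4·7 + 8)/6 = 42/6 = 7; σ²_F = ((8−6)/6)² = 0.111

Forward pass:
ES_A = 0; EF_A = 14
ES_B = 0; EF_B = 7
ES_C = max(EF_A=14, EF_B=7) = 14; EF_C = 14+13 = 27
ES_D = max(EF_B=7, EF_C=27) = 27; EF_D = 27+5 = 32
ES_E = 14; EF_E = 14+13 = 27
ES_F = max(EF_B=7, EF_D=32, EF_E=27) = 32; EF_F = 32+7 = 39
Expected project duration μ = 39 days. Critical path: A → C → D → F.

Variance along critical path = 9.000 + 7.111 + 4.000 + 0.111 = 20.222; σ = √20.222 = 4.497 days.
Z = (32 − 39) / 4.497 = -1.557
P(T ≤ 32) = Φ(-1.557) ≈ 0.060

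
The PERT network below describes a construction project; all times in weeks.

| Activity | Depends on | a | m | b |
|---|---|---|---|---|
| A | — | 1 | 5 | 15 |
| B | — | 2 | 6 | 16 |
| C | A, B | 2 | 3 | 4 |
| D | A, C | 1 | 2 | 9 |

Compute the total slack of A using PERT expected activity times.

te_A = (1 + 4·5 + 15)/6 = 36/6 = 6
te_B = (2 + 4·6 + 16)/6 = 42/6 = 7
te_C = (2 + 4·3 + 4)/6 = 18/6 = 3
te_D = (1 + 4·2 + 9)/6 = 18/6 = 3

Forward pass:
ES_A = 0; EF_A = 6
ES_B = 0; EF_B = 7
ES_C = max(EF_A=6, EF_B=7) = 7; EF_C = 7+3 = 10
ES_D = max(EF_A=6, EF_C=10) = 10; EF_D = 10+3 = 13
Expected project duration μ = 13 weeks. Critical path: B → C → D.

Backward pass:
LF_D = 13; LS_D = 13−3 = 10
LF_C = LS_D = 10; LS_C = 10−3 = 7
LF_B = LS_C = 7; LS_B = 7−7 = 0
LF_A = min(LS_C=7, LS_D=10) = 7; LS_A = 7−6 = 1
Slack_A = LS_A − ES_A = 1 − 0 = 1

1 weeks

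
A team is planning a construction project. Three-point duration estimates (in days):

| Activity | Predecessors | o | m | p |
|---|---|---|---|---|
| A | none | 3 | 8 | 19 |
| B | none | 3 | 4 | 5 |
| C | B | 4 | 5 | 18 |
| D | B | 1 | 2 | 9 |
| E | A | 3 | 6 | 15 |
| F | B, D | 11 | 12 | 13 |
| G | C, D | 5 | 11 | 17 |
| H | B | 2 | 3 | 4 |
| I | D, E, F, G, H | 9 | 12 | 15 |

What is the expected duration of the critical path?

34 days

te_A = (3 + 4·8 + 19)/6 = 54/6 = 9
te_B = (3 + 4·4 + 5)/6 = 24/6 = 4
te_C = (4 + 4·5 + 18)/6 = 42/6 = 7
te_D = (1 + 4·2 + 9)/6 = 18/6 = 3
te_E = (3 + 4·6 + 15)/6 = 42/6 = 7
te_F = (11 + 4·12 + 13)/6 = 72/6 = 12
te_G = (5 + 4·11 + 17)/6 = 66/6 = 11
te_H = (2 + 4·3 + 4)/6 = 18/6 = 3
te_I = (9 + 4·12 + 15)/6 = 72/6 = 12

Forward pass:
ES_A = 0; EF_A = 9
ES_B = 0; EF_B = 4
ES_C = 4; EF_C = 4+7 = 11
ES_D = 4; EF_D = 4+3 = 7
ES_E = 9; EF_E = 9+7 = 16
ES_F = max(EF_B=4, EF_D=7) = 7; EF_F = 7+12 = 19
ES_G = max(EF_C=11, EF_D=7) = 11; EF_G = 11+11 = 22
ES_H = 4; EF_H = 4+3 = 7
ES_I = max(EF_D=7, EF_E=16, EF_F=19, EF_G=22, EF_H=7) = 22; EF_I = 22+12 = 34
Expected project duration μ = 34 days. Critical path: B → C → G → I.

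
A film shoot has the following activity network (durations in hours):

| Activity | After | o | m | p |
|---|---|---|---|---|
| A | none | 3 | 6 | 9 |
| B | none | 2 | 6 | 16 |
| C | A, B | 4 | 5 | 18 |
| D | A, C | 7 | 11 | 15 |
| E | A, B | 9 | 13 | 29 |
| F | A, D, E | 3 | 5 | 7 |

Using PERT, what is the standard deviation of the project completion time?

te_A = (3 + 4·6 + 9)/6 = 36/6 = 6; σ²_A = ((9−3)/6)² = 1.000
te_B = (2 + 4·6 + 16)/6 = 42/6 = 7; σ²_B = ((16−2)/6)² = 5.444
te_C = (4 + 4·5 + 18)/6 = 42/6 = 7; σ²_C = ((18−4)/6)² = 5.444
te_D = (7 + 4·11 + 15)/6 = 66/6 = 11; σ²_D = ((15−7)/6)² = 1.778
te_E = (9 + 4·13 + 29)/6 = 90/6 = 15; σ²_E = ((29−9)/6)² = 11.111
te_F = (3 + 4·5 + 7)/6 = 30/6 = 5; σ²_F = ((7−3)/6)² = 0.444

Forward pass:
ES_A = 0; EF_A = 6
ES_B = 0; EF_B = 7
ES_C = max(EF_A=6, EF_B=7) = 7; EF_C = 7+7 = 14
ES_D = max(EF_A=6, EF_C=14) = 14; EF_D = 14+11 = 25
ES_E = max(EF_A=6, EF_B=7) = 7; EF_E = 7+15 = 22
ES_F = max(EF_A=6, EF_D=25, EF_E=22) = 25; EF_F = 25+5 = 30
Expected project duration μ = 30 hours. Critical path: B → C → D → F.

Variance along critical path = 5.444 + 5.444 + 1.778 + 0.444 = 13.111
σ = √13.111 = 3.621 hours

3.62 hours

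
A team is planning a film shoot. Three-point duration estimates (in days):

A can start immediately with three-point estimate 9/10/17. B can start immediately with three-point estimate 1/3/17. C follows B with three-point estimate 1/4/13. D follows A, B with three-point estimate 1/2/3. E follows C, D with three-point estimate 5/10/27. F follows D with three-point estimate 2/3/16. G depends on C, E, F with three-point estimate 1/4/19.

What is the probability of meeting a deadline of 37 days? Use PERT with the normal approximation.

0.888

te_A = (9 + 4·10 + 17)/6 = 66/6 = 11; σ²_A = ((17−9)/6)² = 1.778
te_B = (1 + 4·3 + 17)/6 = 30/6 = 5; σ²_B = ((17−1)/6)² = 7.111
te_C = (1 + 4·4 + 13)/6 = 30/6 = 5; σ²_C = ((13−1)/6)² = 4.000
te_D = (1 + 4·2 + 3)/6 = 12/6 = 2; σ²_D = ((3−1)/6)² = 0.111
te_E = (5 + 4·10 + 27)/6 = 72/6 = 12; σ²_E = ((27−5)/6)² = 13.444
te_F = (2 + 4·3 + 16)/6 = 30/6 = 5; σ²_F = ((16−2)/6)² = 5.444
te_G = (1 + 4·4 + 19)/6 = 36/6 = 6; σ²_G = ((19−1)/6)² = 9.000

Forward pass:
ES_A = 0; EF_A = 11
ES_B = 0; EF_B = 5
ES_C = 5; EF_C = 5+5 = 10
ES_D = max(EF_A=11, EF_B=5) = 11; EF_D = 11+2 = 13
ES_E = max(EF_C=10, EF_D=13) = 13; EF_E = 13+12 = 25
ES_F = 13; EF_F = 13+5 = 18
ES_G = max(EF_C=10, EF_E=25, EF_F=18) = 25; EF_G = 25+6 = 31
Expected project duration μ = 31 days. Critical path: A → D → E → G.

Variance along critical path = 1.778 + 0.111 + 13.444 + 9.000 = 24.333; σ = √24.333 = 4.933 days.
Z = (37 − 31) / 4.933 = 1.216
P(T ≤ 37) = Φ(1.216) ≈ 0.888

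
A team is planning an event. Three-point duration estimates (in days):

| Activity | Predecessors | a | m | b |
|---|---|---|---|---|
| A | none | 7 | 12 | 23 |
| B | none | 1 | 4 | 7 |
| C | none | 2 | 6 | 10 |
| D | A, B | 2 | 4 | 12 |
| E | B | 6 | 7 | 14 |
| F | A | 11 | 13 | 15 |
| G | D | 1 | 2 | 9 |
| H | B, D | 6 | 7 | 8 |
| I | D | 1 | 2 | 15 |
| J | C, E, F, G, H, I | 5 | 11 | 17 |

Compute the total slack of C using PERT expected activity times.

20 days

te_A = (7 + 4·12 + 23)/6 = 78/6 = 13
te_B = (1 + 4·4 + 7)/6 = 24/6 = 4
te_C = (2 + 4·6 + 10)/6 = 36/6 = 6
te_D = (2 + 4·4 + 12)/6 = 30/6 = 5
te_E = (6 + 4·7 + 14)/6 = 48/6 = 8
te_F = (11 + 4·13 + 15)/6 = 78/6 = 13
te_G = (1 + 4·2 + 9)/6 = 18/6 = 3
te_H = (6 + 4·7 + 8)/6 = 42/6 = 7
te_I = (1 + 4·2 + 15)/6 = 24/6 = 4
te_J = (5 + 4·11 + 17)/6 = 66/6 = 11

Forward pass:
ES_A = 0; EF_A = 13
ES_B = 0; EF_B = 4
ES_C = 0; EF_C = 6
ES_D = max(EF_A=13, EF_B=4) = 13; EF_D = 13+5 = 18
ES_E = 4; EF_E = 4+8 = 12
ES_F = 13; EF_F = 13+13 = 26
ES_G = 18; EF_G = 18+3 = 21
ES_H = max(EF_B=4, EF_D=18) = 18; EF_H = 18+7 = 25
ES_I = 18; EF_I = 18+4 = 22
ES_J = max(EF_C=6, EF_E=12, EF_F=26, EF_G=21, EF_H=25, EF_I=22) = 26; EF_J = 26+11 = 37
Expected project duration μ = 37 days. Critical path: A → F → J.

Backward pass:
LF_J = 37; LS_J = 37−11 = 26
LF_I = LS_J = 26; LS_I = 26−4 = 22
LF_H = LS_J = 26; LS_H = 26−7 = 19
LF_G = LS_J = 26; LS_G = 26−3 = 23
LF_F = LS_J = 26; LS_F = 26−13 = 13
LF_E = LS_J = 26; LS_E = 26−8 = 18
LF_D = min(LS_G=23, LS_H=19, LS_I=22) = 19; LS_D = 19−5 = 14
LF_C = LS_J = 26; LS_C = 26−6 = 20
LF_B = min(LS_D=14, LS_E=18, LS_H=19) = 14; LS_B = 14−4 = 10
LF_A = min(LS_D=14, LS_F=13) = 13; LS_A = 13−13 = 0
Slack_C = LS_C − ES_C = 20 − 0 = 20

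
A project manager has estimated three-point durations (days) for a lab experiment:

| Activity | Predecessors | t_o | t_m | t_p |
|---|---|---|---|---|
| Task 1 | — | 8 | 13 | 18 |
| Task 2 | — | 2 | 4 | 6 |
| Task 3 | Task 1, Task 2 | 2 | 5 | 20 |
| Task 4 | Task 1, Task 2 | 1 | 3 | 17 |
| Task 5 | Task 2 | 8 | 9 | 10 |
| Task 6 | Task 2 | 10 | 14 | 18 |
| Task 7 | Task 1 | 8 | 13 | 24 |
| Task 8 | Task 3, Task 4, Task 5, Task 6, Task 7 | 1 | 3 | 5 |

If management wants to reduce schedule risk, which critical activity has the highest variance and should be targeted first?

Task 7

te_Task 1 = (8 + 4·13 + 18)/6 = 78/6 = 13; σ²_Task 1 = ((18−8)/6)² = 2.778
te_Task 2 = (2 + 4·4 + 6)/6 = 24/6 = 4; σ²_Task 2 = ((6−2)/6)² = 0.444
te_Task 3 = (2 + 4·5 + 20)/6 = 42/6 = 7; σ²_Task 3 = ((20−2)/6)² = 9.000
te_Task 4 = (1 + 4·3 + 17)/6 = 30/6 = 5; σ²_Task 4 = ((17−1)/6)² = 7.111
te_Task 5 = (8 + 4·9 + 10)/6 = 54/6 = 9; σ²_Task 5 = ((10−8)/6)² = 0.111
te_Task 6 = (10 + 4·14 + 18)/6 = 84/6 = 14; σ²_Task 6 = ((18−10)/6)² = 1.778
te_Task 7 = (8 + 4·13 + 24)/6 = 84/6 = 14; σ²_Task 7 = ((24−8)/6)² = 7.111
te_Task 8 = (1 + 4·3 + 5)/6 = 18/6 = 3; σ²_Task 8 = ((5−1)/6)² = 0.444

Forward pass:
ES_Task 1 = 0; EF_Task 1 = 13
ES_Task 2 = 0; EF_Task 2 = 4
ES_Task 3 = max(EF_Task 1=13, EF_Task 2=4) = 13; EF_Task 3 = 13+7 = 20
ES_Task 4 = max(EF_Task 1=13, EF_Task 2=4) = 13; EF_Task 4 = 13+5 = 18
ES_Task 5 = 4; EF_Task 5 = 4+9 = 13
ES_Task 6 = 4; EF_Task 6 = 4+14 = 18
ES_Task 7 = 13; EF_Task 7 = 13+14 = 27
ES_Task 8 = max(EF_Task 3=20, EF_Task 4=18, EF_Task 5=13, EF_Task 6=18, EF_Task 7=27) = 27; EF_Task 8 = 27+3 = 30
Expected project duration μ = 30 days. Critical path: Task 1 → Task 7 → Task 8.

Variances on critical path: σ²_Task 1=2.778, σ²_Task 7=7.111, σ²_Task 8=0.444.
Largest is σ²_Task 7 = 7.111.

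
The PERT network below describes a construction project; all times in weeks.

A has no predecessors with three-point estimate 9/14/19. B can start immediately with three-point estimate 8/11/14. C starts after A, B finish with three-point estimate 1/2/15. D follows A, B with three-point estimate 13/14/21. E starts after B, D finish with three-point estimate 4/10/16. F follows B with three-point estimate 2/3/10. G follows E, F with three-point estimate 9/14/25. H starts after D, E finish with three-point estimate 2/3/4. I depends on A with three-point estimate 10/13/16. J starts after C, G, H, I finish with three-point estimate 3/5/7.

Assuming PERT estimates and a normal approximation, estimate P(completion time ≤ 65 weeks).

te_A = (9 + 4·14 + 19)/6 = 84/6 = 14; σ²_A = ((19−9)/6)² = 2.778
te_B = (8 + 4·11 + 14)/6 = 66/6 = 11; σ²_B = ((14−8)/6)² = 1.000
te_C = (1 + 4·2 + 15)/6 = 24/6 = 4; σ²_C = ((15−1)/6)² = 5.444
te_D = (13 + 4·14 + 21)/6 = 90/6 = 15; σ²_D = ((21−13)/6)² = 1.778
te_E = (4 + 4·10 + 16)/6 = 60/6 = 10; σ²_E = ((16−4)/6)² = 4.000
te_F = (2 + 4·3 + 10)/6 = 24/6 = 4; σ²_F = ((10−2)/6)² = 1.778
te_G = (9 + 4·14 + 25)/6 = 90/6 = 15; σ²_G = ((25−9)/6)² = 7.111
te_H = (2 + 4·3 + 4)/6 = 18/6 = 3; σ²_H = ((4−2)/6)² = 0.111
te_I = (10 + 4·13 + 16)/6 = 78/6 = 13; σ²_I = ((16−10)/6)² = 1.000
te_J = (3 + 4·5 + 7)/6 = 30/6 = 5; σ²_J = ((7−3)/6)² = 0.444

Forward pass:
ES_A = 0; EF_A = 14
ES_B = 0; EF_B = 11
ES_C = max(EF_A=14, EF_B=11) = 14; EF_C = 14+4 = 18
ES_D = max(EF_A=14, EF_B=11) = 14; EF_D = 14+15 = 29
ES_E = max(EF_B=11, EF_D=29) = 29; EF_E = 29+10 = 39
ES_F = 11; EF_F = 11+4 = 15
ES_G = max(EF_E=39, EF_F=15) = 39; EF_G = 39+15 = 54
ES_H = max(EF_D=29, EF_E=39) = 39; EF_H = 39+3 = 42
ES_I = 14; EF_I = 14+13 = 27
ES_J = max(EF_C=18, EF_G=54, EF_H=42, EF_I=27) = 54; EF_J = 54+5 = 59
Expected project duration μ = 59 weeks. Critical path: A → D → E → G → J.

Variance along critical path = 2.778 + 1.778 + 4.000 + 7.111 + 0.444 = 16.111; σ = √16.111 = 4.014 weeks.
Z = (65 − 59) / 4.014 = 1.495
P(T ≤ 65) = Φ(1.495) ≈ 0.933

0.933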